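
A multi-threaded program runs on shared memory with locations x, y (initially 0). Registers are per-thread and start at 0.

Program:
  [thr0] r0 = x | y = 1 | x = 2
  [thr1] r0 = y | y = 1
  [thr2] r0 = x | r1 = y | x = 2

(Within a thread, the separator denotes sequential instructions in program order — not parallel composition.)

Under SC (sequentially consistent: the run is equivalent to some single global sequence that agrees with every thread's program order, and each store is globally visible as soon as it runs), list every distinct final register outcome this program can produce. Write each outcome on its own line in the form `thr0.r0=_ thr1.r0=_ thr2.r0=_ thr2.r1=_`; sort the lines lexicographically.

outcome vector order: (thr0.r0,thr1.r0,thr2.r0,thr2.r1)
|SC outcomes| = 9

thr0.r0=0 thr1.r0=0 thr2.r0=0 thr2.r1=0
thr0.r0=0 thr1.r0=0 thr2.r0=0 thr2.r1=1
thr0.r0=0 thr1.r0=0 thr2.r0=2 thr2.r1=1
thr0.r0=0 thr1.r0=1 thr2.r0=0 thr2.r1=0
thr0.r0=0 thr1.r0=1 thr2.r0=0 thr2.r1=1
thr0.r0=0 thr1.r0=1 thr2.r0=2 thr2.r1=1
thr0.r0=2 thr1.r0=0 thr2.r0=0 thr2.r1=0
thr0.r0=2 thr1.r0=0 thr2.r0=0 thr2.r1=1
thr0.r0=2 thr1.r0=1 thr2.r0=0 thr2.r1=0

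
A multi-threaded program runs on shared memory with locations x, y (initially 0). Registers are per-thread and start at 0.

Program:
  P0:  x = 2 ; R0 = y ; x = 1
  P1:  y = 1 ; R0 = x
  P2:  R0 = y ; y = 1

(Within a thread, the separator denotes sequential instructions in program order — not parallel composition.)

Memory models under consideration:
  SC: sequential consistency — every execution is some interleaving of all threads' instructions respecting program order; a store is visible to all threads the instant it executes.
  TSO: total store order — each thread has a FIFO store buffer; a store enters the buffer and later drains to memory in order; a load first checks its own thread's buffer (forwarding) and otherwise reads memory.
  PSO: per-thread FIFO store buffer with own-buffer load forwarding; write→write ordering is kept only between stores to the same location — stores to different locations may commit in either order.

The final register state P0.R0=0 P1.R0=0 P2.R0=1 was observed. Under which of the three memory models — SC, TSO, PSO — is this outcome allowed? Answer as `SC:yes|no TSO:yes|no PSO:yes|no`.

outcome vector order: (P0.R0,P1.R0,P2.R0)
[SC] allowed = {<0 1 0> <0 1 1> <0 2 0> <0 2 1> <1 0 0> <1 0 1> <1 1 0> <1 1 1> <1 2 0> <1 2 1>}
[TSO] allowed = {<0 0 0> <0 0 1> <0 1 0> <0 1 1> <0 2 0> <0 2 1> <1 0 0> <1 0 1> <1 1 0> <1 1 1> <1 2 0> <1 2 1>}
[PSO] allowed = {<0 0 0> <0 0 1> <0 1 0> <0 1 1> <0 2 0> <0 2 1> <1 0 0> <1 0 1> <1 1 0> <1 1 1> <1 2 0> <1 2 1>}
target <0 0 1> ∈ {TSO,PSO}

SC:no TSO:yes PSO:yes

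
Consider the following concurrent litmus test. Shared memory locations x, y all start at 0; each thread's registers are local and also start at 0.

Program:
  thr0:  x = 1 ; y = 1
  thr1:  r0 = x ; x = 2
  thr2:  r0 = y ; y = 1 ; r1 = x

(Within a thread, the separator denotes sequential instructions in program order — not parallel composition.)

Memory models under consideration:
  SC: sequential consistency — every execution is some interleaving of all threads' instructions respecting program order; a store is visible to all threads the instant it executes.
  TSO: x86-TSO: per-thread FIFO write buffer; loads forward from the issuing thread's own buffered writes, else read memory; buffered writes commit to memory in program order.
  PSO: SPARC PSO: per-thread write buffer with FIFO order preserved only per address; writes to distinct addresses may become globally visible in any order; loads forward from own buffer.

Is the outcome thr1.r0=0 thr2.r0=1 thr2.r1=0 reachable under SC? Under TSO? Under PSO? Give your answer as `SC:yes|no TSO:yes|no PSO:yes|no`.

outcome vector order: (thr1.r0,thr2.r0,thr2.r1)
SC: 10 outcomes — {<0 0 0>; <0 0 1>; <0 0 2>; <0 1 1>; <0 1 2>; <1 0 0>; <1 0 1>; <1 0 2>; <1 1 1>; <1 1 2>}
TSO: 10 outcomes — {<0 0 0>; <0 0 1>; <0 0 2>; <0 1 1>; <0 1 2>; <1 0 0>; <1 0 1>; <1 0 2>; <1 1 1>; <1 1 2>}
PSO: 12 outcomes — {<0 0 0>; <0 0 1>; <0 0 2>; <0 1 0>; <0 1 1>; <0 1 2>; <1 0 0>; <1 0 1>; <1 0 2>; <1 1 0>; <1 1 1>; <1 1 2>}
target <0 1 0> ∈ {PSO}

SC:no TSO:no PSO:yes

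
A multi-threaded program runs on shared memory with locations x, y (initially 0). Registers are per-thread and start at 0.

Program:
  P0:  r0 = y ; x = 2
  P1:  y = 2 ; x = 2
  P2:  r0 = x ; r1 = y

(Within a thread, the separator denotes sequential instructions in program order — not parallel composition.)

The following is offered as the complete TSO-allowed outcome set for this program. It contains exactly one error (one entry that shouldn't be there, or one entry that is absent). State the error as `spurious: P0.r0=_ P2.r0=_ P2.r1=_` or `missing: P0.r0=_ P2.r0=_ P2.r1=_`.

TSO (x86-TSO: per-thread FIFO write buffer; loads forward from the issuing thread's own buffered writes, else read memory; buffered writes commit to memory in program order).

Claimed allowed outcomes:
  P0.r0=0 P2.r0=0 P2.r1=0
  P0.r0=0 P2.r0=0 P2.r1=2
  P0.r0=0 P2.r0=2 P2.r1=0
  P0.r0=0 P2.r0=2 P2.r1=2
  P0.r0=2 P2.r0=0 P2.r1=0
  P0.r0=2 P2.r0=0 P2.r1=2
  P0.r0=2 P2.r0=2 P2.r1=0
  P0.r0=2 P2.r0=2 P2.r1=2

spurious: P0.r0=2 P2.r0=2 P2.r1=0

outcome vector order: (P0.r0,P2.r0,P2.r1)
[TSO] allowed = {(0,0,0) (0,0,2) (0,2,0) (0,2,2) (2,0,0) (2,0,2) (2,2,2)}
claimed∖TSO = {(2,2,0)}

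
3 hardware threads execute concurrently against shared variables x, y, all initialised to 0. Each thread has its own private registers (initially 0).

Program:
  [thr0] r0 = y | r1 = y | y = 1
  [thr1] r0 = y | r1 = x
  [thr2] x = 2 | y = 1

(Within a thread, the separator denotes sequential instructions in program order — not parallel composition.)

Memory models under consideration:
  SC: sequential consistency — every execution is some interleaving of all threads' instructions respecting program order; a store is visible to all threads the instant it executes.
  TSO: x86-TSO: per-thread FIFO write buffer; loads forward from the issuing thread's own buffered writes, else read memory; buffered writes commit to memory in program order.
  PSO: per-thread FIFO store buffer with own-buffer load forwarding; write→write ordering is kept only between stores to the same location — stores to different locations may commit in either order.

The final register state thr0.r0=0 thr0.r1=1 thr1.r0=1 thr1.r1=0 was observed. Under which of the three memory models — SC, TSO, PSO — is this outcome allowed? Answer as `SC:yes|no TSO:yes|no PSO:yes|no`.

outcome vector order: (thr0.r0,thr0.r1,thr1.r0,thr1.r1)
SC: 10 outcomes — {(0,0,0,0); (0,0,0,2); (0,0,1,0); (0,0,1,2); (0,1,0,0); (0,1,0,2); (0,1,1,2); (1,1,0,0); (1,1,0,2); (1,1,1,2)}
TSO: 10 outcomes — {(0,0,0,0); (0,0,0,2); (0,0,1,0); (0,0,1,2); (0,1,0,0); (0,1,0,2); (0,1,1,2); (1,1,0,0); (1,1,0,2); (1,1,1,2)}
PSO: 12 outcomes — {(0,0,0,0); (0,0,0,2); (0,0,1,0); (0,0,1,2); (0,1,0,0); (0,1,0,2); (0,1,1,0); (0,1,1,2); (1,1,0,0); (1,1,0,2); (1,1,1,0); (1,1,1,2)}
target (0,1,1,0) ∈ {PSO}

SC:no TSO:no PSO:yes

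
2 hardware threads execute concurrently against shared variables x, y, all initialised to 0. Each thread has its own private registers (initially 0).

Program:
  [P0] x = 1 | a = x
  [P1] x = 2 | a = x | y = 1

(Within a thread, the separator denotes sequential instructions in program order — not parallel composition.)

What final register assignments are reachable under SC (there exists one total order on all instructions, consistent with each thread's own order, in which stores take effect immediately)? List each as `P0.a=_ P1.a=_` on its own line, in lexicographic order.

P0.a=1 P1.a=1
P0.a=1 P1.a=2
P0.a=2 P1.a=2

outcome vector order: (P0.a,P1.a)
|SC outcomes| = 3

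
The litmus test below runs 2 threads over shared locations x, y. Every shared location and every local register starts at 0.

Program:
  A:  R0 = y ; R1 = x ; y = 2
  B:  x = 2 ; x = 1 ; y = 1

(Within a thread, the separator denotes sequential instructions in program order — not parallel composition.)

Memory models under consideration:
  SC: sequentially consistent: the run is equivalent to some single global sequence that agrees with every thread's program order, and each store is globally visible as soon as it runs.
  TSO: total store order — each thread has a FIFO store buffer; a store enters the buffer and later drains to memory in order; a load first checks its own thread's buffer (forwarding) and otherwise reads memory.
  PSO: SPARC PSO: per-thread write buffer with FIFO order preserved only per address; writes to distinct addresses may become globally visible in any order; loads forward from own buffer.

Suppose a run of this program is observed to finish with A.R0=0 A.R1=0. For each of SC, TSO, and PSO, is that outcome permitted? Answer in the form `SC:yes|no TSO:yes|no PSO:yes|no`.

outcome vector order: (A.R0,A.R1)
under SC → <0 0> <0 1> <0 2> <1 1>
under TSO → <0 0> <0 1> <0 2> <1 1>
under PSO → <0 0> <0 1> <0 2> <1 0> <1 1> <1 2>
target <0 0> ∈ {SC,TSO,PSO}

SC:yes TSO:yes PSO:yes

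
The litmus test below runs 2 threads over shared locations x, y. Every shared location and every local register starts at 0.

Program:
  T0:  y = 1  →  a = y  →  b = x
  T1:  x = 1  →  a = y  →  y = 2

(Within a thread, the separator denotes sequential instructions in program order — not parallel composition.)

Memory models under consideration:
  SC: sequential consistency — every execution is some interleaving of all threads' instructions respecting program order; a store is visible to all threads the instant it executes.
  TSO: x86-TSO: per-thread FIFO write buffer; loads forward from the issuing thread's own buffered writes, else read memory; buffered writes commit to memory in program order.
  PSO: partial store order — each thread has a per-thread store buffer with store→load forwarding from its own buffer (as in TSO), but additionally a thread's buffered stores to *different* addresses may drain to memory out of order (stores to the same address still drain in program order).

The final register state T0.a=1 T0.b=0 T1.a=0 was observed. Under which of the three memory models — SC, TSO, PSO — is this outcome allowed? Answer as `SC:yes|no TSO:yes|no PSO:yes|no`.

SC:no TSO:yes PSO:yes

outcome vector order: (T0.a,T0.b,T1.a)
[SC] allowed = {(1,0,1) (1,1,0) (1,1,1) (2,1,0) (2,1,1)}
[TSO] allowed = {(1,0,0) (1,0,1) (1,1,0) (1,1,1) (2,1,0) (2,1,1)}
[PSO] allowed = {(1,0,0) (1,0,1) (1,1,0) (1,1,1) (2,0,0) (2,0,1) (2,1,0) (2,1,1)}
target (1,0,0) ∈ {TSO,PSO}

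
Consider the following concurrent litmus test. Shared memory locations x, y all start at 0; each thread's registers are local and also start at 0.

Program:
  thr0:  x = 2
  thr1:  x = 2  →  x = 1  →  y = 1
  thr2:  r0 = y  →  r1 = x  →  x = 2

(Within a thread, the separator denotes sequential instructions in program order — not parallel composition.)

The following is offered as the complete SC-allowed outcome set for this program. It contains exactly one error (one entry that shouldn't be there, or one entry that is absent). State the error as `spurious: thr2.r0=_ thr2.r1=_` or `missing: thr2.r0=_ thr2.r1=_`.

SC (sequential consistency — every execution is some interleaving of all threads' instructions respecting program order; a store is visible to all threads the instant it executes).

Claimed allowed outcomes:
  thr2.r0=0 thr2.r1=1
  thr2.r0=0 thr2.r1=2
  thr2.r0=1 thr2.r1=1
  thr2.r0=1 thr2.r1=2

outcome vector order: (thr2.r0,thr2.r1)
[SC] allowed = {0/0 0/1 0/2 1/1 1/2}
SC∖claimed = {0/0}

missing: thr2.r0=0 thr2.r1=0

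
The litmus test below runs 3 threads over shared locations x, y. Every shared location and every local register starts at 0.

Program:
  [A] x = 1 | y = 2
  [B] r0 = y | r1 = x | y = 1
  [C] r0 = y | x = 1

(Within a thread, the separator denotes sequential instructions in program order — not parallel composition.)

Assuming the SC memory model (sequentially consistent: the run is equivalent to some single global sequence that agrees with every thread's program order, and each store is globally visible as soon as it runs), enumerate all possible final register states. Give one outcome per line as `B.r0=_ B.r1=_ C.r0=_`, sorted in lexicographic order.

outcome vector order: (B.r0,B.r1,C.r0)
|SC outcomes| = 9

B.r0=0 B.r1=0 C.r0=0
B.r0=0 B.r1=0 C.r0=1
B.r0=0 B.r1=0 C.r0=2
B.r0=0 B.r1=1 C.r0=0
B.r0=0 B.r1=1 C.r0=1
B.r0=0 B.r1=1 C.r0=2
B.r0=2 B.r1=1 C.r0=0
B.r0=2 B.r1=1 C.r0=1
B.r0=2 B.r1=1 C.r0=2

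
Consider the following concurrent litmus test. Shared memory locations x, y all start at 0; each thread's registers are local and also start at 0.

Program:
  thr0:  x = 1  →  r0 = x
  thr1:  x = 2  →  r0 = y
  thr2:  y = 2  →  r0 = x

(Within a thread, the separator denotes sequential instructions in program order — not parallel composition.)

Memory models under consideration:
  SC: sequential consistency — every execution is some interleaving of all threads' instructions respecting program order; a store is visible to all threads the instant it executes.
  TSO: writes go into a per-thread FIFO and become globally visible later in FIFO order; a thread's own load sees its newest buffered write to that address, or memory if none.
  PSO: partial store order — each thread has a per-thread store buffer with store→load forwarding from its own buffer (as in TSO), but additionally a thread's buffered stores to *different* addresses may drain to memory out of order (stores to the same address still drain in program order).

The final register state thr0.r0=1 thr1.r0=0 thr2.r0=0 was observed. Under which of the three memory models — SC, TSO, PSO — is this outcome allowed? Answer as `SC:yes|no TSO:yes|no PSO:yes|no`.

SC:no TSO:yes PSO:yes

outcome vector order: (thr0.r0,thr1.r0,thr2.r0)
[SC] allowed = {<1 0 1>; <1 0 2>; <1 2 0>; <1 2 1>; <1 2 2>; <2 0 2>; <2 2 0>; <2 2 1>; <2 2 2>}
[TSO] allowed = {<1 0 0>; <1 0 1>; <1 0 2>; <1 2 0>; <1 2 1>; <1 2 2>; <2 0 0>; <2 0 1>; <2 0 2>; <2 2 0>; <2 2 1>; <2 2 2>}
[PSO] allowed = {<1 0 0>; <1 0 1>; <1 0 2>; <1 2 0>; <1 2 1>; <1 2 2>; <2 0 0>; <2 0 1>; <2 0 2>; <2 2 0>; <2 2 1>; <2 2 2>}
target <1 0 0> ∈ {TSO,PSO}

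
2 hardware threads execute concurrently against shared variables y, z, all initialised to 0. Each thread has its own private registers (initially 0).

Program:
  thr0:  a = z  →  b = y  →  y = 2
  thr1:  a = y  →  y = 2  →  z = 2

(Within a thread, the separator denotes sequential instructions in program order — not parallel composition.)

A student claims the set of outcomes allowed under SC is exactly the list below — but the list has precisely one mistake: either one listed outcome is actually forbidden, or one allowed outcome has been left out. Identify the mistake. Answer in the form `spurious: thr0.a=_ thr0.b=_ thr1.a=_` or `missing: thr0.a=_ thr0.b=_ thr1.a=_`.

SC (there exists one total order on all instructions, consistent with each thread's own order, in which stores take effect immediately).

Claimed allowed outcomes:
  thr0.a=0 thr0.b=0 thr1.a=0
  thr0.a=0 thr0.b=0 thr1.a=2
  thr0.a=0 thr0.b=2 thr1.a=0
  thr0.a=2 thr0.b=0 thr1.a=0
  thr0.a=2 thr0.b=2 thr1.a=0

outcome vector order: (thr0.a,thr0.b,thr1.a)
under SC → 0/0/0 0/0/2 0/2/0 2/2/0
claimed∖SC = {2/0/0}

spurious: thr0.a=2 thr0.b=0 thr1.a=0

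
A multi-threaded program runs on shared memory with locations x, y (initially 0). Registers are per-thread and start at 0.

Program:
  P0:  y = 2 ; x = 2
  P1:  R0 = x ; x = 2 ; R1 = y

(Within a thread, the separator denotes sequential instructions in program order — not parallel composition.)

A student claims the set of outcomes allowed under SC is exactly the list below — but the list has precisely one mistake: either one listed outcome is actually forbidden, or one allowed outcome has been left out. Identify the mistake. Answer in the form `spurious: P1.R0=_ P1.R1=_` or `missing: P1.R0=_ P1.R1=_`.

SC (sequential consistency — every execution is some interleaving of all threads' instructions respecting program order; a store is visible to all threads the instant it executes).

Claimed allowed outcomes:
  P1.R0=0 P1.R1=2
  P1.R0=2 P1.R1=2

outcome vector order: (P1.R0,P1.R1)
[SC] allowed = {<0 0>; <0 2>; <2 2>}
SC∖claimed = {<0 0>}

missing: P1.R0=0 P1.R1=0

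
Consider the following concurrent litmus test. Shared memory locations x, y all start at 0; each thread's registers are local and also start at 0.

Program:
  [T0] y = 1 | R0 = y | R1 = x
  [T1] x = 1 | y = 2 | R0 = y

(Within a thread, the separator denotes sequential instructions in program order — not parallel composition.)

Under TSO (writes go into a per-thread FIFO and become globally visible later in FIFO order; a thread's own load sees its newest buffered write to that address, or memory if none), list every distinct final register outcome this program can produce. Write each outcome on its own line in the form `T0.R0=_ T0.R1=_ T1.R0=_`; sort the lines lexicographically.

T0.R0=1 T0.R1=0 T1.R0=1
T0.R0=1 T0.R1=0 T1.R0=2
T0.R0=1 T0.R1=1 T1.R0=1
T0.R0=1 T0.R1=1 T1.R0=2
T0.R0=2 T0.R1=1 T1.R0=2

outcome vector order: (T0.R0,T0.R1,T1.R0)
|TSO outcomes| = 5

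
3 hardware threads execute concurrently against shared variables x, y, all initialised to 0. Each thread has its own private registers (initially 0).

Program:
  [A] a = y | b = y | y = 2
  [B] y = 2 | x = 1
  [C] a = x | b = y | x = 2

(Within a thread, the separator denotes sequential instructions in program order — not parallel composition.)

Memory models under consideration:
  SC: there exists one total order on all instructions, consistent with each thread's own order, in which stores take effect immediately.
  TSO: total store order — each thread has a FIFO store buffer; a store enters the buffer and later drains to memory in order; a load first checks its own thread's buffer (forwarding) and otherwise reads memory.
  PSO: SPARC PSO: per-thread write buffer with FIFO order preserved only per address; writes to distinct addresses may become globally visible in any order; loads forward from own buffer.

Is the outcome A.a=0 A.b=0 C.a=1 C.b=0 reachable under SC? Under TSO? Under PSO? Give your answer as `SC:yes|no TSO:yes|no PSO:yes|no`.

SC:no TSO:no PSO:yes

outcome vector order: (A.a,A.b,C.a,C.b)
under SC → 0/0/0/0 0/0/0/2 0/0/1/2 0/2/0/0 0/2/0/2 0/2/1/2 2/2/0/0 2/2/0/2 2/2/1/2
under TSO → 0/0/0/0 0/0/0/2 0/0/1/2 0/2/0/0 0/2/0/2 0/2/1/2 2/2/0/0 2/2/0/2 2/2/1/2
under PSO → 0/0/0/0 0/0/0/2 0/0/1/0 0/0/1/2 0/2/0/0 0/2/0/2 0/2/1/0 0/2/1/2 2/2/0/0 2/2/0/2 2/2/1/0 2/2/1/2
target 0/0/1/0 ∈ {PSO}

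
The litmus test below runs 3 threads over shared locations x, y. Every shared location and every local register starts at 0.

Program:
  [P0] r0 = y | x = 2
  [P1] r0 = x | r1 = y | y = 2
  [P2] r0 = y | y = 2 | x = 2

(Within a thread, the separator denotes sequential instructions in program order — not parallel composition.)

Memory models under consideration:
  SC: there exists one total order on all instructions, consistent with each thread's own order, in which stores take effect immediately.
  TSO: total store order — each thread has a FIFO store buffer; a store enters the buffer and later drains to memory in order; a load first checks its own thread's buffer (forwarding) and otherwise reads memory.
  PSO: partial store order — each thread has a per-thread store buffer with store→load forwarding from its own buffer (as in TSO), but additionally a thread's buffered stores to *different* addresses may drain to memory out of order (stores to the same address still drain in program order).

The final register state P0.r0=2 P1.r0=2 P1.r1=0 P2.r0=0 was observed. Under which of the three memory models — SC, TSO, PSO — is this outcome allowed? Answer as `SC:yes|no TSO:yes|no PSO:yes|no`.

SC:no TSO:no PSO:yes

outcome vector order: (P0.r0,P1.r0,P1.r1,P2.r0)
[SC] allowed = {0/0/0/0, 0/0/0/2, 0/0/2/0, 0/2/0/0, 0/2/0/2, 0/2/2/0, 2/0/0/0, 2/0/0/2, 2/0/2/0, 2/2/2/0}
[TSO] allowed = {0/0/0/0, 0/0/0/2, 0/0/2/0, 0/2/0/0, 0/2/0/2, 0/2/2/0, 2/0/0/0, 2/0/0/2, 2/0/2/0, 2/2/2/0}
[PSO] allowed = {0/0/0/0, 0/0/0/2, 0/0/2/0, 0/2/0/0, 0/2/0/2, 0/2/2/0, 2/0/0/0, 2/0/0/2, 2/0/2/0, 2/2/0/0, 2/2/2/0}
target 2/2/0/0 ∈ {PSO}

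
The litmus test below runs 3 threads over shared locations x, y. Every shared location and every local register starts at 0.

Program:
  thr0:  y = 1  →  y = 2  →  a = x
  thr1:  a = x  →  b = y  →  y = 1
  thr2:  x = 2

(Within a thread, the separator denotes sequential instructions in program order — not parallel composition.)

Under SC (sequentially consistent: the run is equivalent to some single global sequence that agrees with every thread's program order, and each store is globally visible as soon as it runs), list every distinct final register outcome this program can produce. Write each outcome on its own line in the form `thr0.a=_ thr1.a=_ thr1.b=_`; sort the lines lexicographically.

thr0.a=0 thr1.a=0 thr1.b=0
thr0.a=0 thr1.a=0 thr1.b=1
thr0.a=0 thr1.a=0 thr1.b=2
thr0.a=0 thr1.a=2 thr1.b=2
thr0.a=2 thr1.a=0 thr1.b=0
thr0.a=2 thr1.a=0 thr1.b=1
thr0.a=2 thr1.a=0 thr1.b=2
thr0.a=2 thr1.a=2 thr1.b=0
thr0.a=2 thr1.a=2 thr1.b=1
thr0.a=2 thr1.a=2 thr1.b=2

outcome vector order: (thr0.a,thr1.a,thr1.b)
|SC outcomes| = 10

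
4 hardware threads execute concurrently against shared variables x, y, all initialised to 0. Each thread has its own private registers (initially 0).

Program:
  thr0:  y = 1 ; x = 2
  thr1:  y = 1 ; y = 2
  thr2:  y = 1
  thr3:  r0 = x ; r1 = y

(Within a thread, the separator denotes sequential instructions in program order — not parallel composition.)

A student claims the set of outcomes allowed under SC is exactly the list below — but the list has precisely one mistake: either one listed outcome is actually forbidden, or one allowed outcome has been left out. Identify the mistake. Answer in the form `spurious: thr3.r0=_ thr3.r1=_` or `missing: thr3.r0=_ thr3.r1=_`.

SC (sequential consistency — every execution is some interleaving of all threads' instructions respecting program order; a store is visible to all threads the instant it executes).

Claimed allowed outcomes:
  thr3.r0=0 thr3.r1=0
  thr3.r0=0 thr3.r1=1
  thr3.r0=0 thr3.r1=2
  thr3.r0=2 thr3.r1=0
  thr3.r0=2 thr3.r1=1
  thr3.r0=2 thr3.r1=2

outcome vector order: (thr3.r0,thr3.r1)
SC: 5 outcomes — {<0 0>, <0 1>, <0 2>, <2 1>, <2 2>}
claimed∖SC = {<2 0>}

spurious: thr3.r0=2 thr3.r1=0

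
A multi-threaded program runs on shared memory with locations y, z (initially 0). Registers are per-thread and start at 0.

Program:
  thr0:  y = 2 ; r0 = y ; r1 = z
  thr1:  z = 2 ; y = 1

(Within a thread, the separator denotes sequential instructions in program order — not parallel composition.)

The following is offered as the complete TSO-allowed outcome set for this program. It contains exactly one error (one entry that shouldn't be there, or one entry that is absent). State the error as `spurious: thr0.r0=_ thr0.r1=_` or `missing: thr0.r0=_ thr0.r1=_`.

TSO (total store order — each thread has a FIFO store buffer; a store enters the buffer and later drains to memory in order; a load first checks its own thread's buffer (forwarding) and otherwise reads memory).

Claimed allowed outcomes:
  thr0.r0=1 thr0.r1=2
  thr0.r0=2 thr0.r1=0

outcome vector order: (thr0.r0,thr0.r1)
TSO: 3 outcomes — {(1,2), (2,0), (2,2)}
TSO∖claimed = {(2,2)}

missing: thr0.r0=2 thr0.r1=2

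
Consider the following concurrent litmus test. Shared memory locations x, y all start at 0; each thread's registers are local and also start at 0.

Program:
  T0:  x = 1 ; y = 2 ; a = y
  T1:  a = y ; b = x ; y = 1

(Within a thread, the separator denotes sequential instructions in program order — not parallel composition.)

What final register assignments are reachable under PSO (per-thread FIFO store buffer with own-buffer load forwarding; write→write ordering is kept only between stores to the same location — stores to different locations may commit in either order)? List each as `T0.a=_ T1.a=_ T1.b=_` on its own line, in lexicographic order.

T0.a=1 T1.a=0 T1.b=0
T0.a=1 T1.a=0 T1.b=1
T0.a=1 T1.a=2 T1.b=0
T0.a=1 T1.a=2 T1.b=1
T0.a=2 T1.a=0 T1.b=0
T0.a=2 T1.a=0 T1.b=1
T0.a=2 T1.a=2 T1.b=0
T0.a=2 T1.a=2 T1.b=1

outcome vector order: (T0.a,T1.a,T1.b)
|PSO outcomes| = 8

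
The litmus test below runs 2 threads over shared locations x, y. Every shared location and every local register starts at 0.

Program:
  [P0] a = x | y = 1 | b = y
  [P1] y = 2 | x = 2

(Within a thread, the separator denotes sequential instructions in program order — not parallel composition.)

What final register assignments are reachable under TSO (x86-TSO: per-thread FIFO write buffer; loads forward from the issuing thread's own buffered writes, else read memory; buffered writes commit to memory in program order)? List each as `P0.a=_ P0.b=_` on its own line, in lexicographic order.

P0.a=0 P0.b=1
P0.a=0 P0.b=2
P0.a=2 P0.b=1

outcome vector order: (P0.a,P0.b)
|TSO outcomes| = 3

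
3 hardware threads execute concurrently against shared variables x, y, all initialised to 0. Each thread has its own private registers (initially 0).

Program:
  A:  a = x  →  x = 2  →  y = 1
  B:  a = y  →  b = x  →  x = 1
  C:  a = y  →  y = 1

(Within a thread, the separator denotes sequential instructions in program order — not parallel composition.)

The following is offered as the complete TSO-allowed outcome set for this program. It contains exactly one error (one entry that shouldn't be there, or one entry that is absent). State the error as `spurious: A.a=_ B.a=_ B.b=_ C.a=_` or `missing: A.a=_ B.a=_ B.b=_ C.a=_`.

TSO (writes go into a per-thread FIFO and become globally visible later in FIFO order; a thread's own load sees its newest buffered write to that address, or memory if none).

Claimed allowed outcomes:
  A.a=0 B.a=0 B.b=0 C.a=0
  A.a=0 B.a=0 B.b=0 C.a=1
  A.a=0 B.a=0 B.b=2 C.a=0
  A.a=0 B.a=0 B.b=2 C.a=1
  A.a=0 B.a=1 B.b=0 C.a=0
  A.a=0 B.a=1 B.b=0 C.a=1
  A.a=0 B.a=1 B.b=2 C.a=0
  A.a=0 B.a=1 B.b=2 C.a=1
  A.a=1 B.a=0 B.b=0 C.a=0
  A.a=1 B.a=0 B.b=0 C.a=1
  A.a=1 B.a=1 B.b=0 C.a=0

spurious: A.a=0 B.a=1 B.b=0 C.a=1

outcome vector order: (A.a,B.a,B.b,C.a)
under TSO → <0 0 0 0>; <0 0 0 1>; <0 0 2 0>; <0 0 2 1>; <0 1 0 0>; <0 1 2 0>; <0 1 2 1>; <1 0 0 0>; <1 0 0 1>; <1 1 0 0>
claimed∖TSO = {<0 1 0 1>}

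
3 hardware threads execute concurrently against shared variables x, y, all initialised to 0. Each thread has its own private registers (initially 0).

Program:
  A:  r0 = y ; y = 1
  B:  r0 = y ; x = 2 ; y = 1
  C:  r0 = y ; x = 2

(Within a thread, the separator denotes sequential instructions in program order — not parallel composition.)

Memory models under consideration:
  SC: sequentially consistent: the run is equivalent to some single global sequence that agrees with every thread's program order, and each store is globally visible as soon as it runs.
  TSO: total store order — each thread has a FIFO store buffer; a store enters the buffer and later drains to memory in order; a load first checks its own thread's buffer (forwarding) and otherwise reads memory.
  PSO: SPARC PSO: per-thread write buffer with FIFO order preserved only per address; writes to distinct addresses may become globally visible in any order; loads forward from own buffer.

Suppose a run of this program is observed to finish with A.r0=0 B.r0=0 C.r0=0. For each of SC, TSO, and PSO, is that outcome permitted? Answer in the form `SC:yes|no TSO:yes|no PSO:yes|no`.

outcome vector order: (A.r0,B.r0,C.r0)
SC: 6 outcomes — {000, 001, 010, 011, 100, 101}
TSO: 6 outcomes — {000, 001, 010, 011, 100, 101}
PSO: 6 outcomes — {000, 001, 010, 011, 100, 101}
target 000 ∈ {SC,TSO,PSO}

SC:yes TSO:yes PSO:yes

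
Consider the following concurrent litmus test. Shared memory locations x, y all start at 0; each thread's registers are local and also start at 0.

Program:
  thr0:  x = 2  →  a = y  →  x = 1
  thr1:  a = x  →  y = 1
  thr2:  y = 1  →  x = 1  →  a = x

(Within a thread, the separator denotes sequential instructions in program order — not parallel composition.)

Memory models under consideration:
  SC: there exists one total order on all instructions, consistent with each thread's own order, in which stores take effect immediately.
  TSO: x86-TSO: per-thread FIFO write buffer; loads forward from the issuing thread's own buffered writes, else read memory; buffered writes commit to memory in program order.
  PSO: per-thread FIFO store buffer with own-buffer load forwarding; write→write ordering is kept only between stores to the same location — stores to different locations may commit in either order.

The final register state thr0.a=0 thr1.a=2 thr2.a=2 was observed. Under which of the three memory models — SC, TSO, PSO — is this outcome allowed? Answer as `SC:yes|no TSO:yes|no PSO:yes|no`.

outcome vector order: (thr0.a,thr1.a,thr2.a)
[SC] allowed = {0/0/1, 0/1/1, 0/2/1, 1/0/1, 1/0/2, 1/1/1, 1/1/2, 1/2/1, 1/2/2}
[TSO] allowed = {0/0/1, 0/0/2, 0/1/1, 0/1/2, 0/2/1, 0/2/2, 1/0/1, 1/0/2, 1/1/1, 1/1/2, 1/2/1, 1/2/2}
[PSO] allowed = {0/0/1, 0/0/2, 0/1/1, 0/1/2, 0/2/1, 0/2/2, 1/0/1, 1/0/2, 1/1/1, 1/1/2, 1/2/1, 1/2/2}
target 0/2/2 ∈ {TSO,PSO}

SC:no TSO:yes PSO:yes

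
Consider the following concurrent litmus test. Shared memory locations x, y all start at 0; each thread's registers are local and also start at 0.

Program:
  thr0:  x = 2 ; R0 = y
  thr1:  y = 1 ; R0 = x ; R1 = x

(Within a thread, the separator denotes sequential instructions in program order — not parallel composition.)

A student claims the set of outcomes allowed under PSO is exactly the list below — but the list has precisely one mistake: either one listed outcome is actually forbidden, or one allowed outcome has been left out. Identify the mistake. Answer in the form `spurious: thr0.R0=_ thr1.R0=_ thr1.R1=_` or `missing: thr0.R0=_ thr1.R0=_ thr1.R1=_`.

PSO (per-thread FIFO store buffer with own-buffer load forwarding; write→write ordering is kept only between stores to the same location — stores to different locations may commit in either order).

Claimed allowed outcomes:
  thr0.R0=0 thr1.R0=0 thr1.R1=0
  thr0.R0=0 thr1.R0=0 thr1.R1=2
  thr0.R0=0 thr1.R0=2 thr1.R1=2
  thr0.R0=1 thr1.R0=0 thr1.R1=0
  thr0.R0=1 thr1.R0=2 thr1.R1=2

missing: thr0.R0=1 thr1.R0=0 thr1.R1=2

outcome vector order: (thr0.R0,thr1.R0,thr1.R1)
PSO: 6 outcomes — {(0,0,0); (0,0,2); (0,2,2); (1,0,0); (1,0,2); (1,2,2)}
PSO∖claimed = {(1,0,2)}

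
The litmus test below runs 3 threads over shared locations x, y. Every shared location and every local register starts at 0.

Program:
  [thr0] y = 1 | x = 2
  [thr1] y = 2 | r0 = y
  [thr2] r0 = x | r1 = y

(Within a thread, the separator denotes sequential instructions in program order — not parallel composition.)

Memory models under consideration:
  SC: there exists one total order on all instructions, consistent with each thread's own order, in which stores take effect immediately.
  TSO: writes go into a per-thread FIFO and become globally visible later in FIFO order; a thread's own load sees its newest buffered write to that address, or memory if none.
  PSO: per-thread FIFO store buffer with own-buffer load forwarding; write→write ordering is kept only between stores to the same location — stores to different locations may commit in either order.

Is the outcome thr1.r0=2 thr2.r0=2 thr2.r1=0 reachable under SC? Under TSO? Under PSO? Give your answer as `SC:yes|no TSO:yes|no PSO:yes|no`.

SC:no TSO:no PSO:yes

outcome vector order: (thr1.r0,thr2.r0,thr2.r1)
[SC] allowed = {1/0/0, 1/0/1, 1/0/2, 1/2/1, 2/0/0, 2/0/1, 2/0/2, 2/2/1, 2/2/2}
[TSO] allowed = {1/0/0, 1/0/1, 1/0/2, 1/2/1, 2/0/0, 2/0/1, 2/0/2, 2/2/1, 2/2/2}
[PSO] allowed = {1/0/0, 1/0/1, 1/0/2, 1/2/0, 1/2/1, 1/2/2, 2/0/0, 2/0/1, 2/0/2, 2/2/0, 2/2/1, 2/2/2}
target 2/2/0 ∈ {PSO}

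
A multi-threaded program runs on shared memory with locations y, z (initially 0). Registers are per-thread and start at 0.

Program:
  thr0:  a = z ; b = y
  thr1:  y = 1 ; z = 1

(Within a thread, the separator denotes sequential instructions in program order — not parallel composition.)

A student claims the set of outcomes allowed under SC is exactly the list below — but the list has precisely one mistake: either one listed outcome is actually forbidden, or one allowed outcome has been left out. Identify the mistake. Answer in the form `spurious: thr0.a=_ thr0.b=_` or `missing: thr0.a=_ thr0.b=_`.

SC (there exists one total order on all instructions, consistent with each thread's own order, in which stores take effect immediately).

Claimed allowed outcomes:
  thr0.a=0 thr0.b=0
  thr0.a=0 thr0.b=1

missing: thr0.a=1 thr0.b=1

outcome vector order: (thr0.a,thr0.b)
SC: 3 outcomes — {0/0, 0/1, 1/1}
SC∖claimed = {1/1}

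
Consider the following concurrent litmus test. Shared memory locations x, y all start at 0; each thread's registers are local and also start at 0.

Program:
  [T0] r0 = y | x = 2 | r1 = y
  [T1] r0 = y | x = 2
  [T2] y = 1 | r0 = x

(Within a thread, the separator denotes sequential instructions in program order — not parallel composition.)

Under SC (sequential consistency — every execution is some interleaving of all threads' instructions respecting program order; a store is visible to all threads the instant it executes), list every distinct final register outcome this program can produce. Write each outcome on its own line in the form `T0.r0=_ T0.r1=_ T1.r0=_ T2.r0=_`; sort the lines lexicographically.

outcome vector order: (T0.r0,T0.r1,T1.r0,T2.r0)
|SC outcomes| = 10

T0.r0=0 T0.r1=0 T1.r0=0 T2.r0=2
T0.r0=0 T0.r1=0 T1.r0=1 T2.r0=2
T0.r0=0 T0.r1=1 T1.r0=0 T2.r0=0
T0.r0=0 T0.r1=1 T1.r0=0 T2.r0=2
T0.r0=0 T0.r1=1 T1.r0=1 T2.r0=0
T0.r0=0 T0.r1=1 T1.r0=1 T2.r0=2
T0.r0=1 T0.r1=1 T1.r0=0 T2.r0=0
T0.r0=1 T0.r1=1 T1.r0=0 T2.r0=2
T0.r0=1 T0.r1=1 T1.r0=1 T2.r0=0
T0.r0=1 T0.r1=1 T1.r0=1 T2.r0=2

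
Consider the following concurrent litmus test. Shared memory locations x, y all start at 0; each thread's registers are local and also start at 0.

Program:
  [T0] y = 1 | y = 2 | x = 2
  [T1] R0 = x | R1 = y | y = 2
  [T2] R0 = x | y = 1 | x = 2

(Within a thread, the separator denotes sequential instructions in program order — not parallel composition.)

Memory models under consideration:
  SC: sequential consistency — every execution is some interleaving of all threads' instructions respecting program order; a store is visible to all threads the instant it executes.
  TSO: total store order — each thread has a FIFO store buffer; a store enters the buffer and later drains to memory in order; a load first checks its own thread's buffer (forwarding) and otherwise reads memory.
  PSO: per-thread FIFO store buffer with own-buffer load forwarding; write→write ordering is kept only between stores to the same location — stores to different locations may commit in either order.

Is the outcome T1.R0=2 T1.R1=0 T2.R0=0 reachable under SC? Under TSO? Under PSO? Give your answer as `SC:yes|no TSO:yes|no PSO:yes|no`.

SC:no TSO:no PSO:yes

outcome vector order: (T1.R0,T1.R1,T2.R0)
SC (10): (0,0,0); (0,0,2); (0,1,0); (0,1,2); (0,2,0); (0,2,2); (2,1,0); (2,1,2); (2,2,0); (2,2,2)
TSO (10): (0,0,0); (0,0,2); (0,1,0); (0,1,2); (0,2,0); (0,2,2); (2,1,0); (2,1,2); (2,2,0); (2,2,2)
PSO (12): (0,0,0); (0,0,2); (0,1,0); (0,1,2); (0,2,0); (0,2,2); (2,0,0); (2,0,2); (2,1,0); (2,1,2); (2,2,0); (2,2,2)
target (2,0,0) ∈ {PSO}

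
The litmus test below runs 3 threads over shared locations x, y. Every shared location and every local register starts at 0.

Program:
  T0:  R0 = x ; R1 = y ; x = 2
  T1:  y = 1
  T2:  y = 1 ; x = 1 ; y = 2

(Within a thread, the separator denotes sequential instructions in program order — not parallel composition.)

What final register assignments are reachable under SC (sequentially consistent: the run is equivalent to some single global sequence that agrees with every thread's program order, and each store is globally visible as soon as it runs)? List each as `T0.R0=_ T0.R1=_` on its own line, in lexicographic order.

T0.R0=0 T0.R1=0
T0.R0=0 T0.R1=1
T0.R0=0 T0.R1=2
T0.R0=1 T0.R1=1
T0.R0=1 T0.R1=2

outcome vector order: (T0.R0,T0.R1)
|SC outcomes| = 5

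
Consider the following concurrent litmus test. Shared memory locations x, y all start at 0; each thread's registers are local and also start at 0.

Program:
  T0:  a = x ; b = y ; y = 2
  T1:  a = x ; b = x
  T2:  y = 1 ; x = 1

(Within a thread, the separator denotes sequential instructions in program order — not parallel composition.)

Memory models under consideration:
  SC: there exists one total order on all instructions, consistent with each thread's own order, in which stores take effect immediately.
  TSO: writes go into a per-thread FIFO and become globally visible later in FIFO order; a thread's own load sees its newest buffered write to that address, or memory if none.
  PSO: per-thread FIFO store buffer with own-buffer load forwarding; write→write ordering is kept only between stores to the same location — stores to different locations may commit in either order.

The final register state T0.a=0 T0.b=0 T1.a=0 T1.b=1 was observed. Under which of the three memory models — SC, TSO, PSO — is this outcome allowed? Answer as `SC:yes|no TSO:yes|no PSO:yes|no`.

outcome vector order: (T0.a,T0.b,T1.a,T1.b)
SC (9): <0 0 0 0>, <0 0 0 1>, <0 0 1 1>, <0 1 0 0>, <0 1 0 1>, <0 1 1 1>, <1 1 0 0>, <1 1 0 1>, <1 1 1 1>
TSO (9): <0 0 0 0>, <0 0 0 1>, <0 0 1 1>, <0 1 0 0>, <0 1 0 1>, <0 1 1 1>, <1 1 0 0>, <1 1 0 1>, <1 1 1 1>
PSO (12): <0 0 0 0>, <0 0 0 1>, <0 0 1 1>, <0 1 0 0>, <0 1 0 1>, <0 1 1 1>, <1 0 0 0>, <1 0 0 1>, <1 0 1 1>, <1 1 0 0>, <1 1 0 1>, <1 1 1 1>
target <0 0 0 1> ∈ {SC,TSO,PSO}

SC:yes TSO:yes PSO:yes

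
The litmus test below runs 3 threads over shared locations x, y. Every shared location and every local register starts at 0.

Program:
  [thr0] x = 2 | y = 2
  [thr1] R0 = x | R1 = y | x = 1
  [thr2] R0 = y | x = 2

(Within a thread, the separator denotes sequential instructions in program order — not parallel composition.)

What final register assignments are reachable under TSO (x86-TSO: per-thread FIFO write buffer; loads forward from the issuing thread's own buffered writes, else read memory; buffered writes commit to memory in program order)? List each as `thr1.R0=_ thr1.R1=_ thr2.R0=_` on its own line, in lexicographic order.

thr1.R0=0 thr1.R1=0 thr2.R0=0
thr1.R0=0 thr1.R1=0 thr2.R0=2
thr1.R0=0 thr1.R1=2 thr2.R0=0
thr1.R0=0 thr1.R1=2 thr2.R0=2
thr1.R0=2 thr1.R1=0 thr2.R0=0
thr1.R0=2 thr1.R1=0 thr2.R0=2
thr1.R0=2 thr1.R1=2 thr2.R0=0
thr1.R0=2 thr1.R1=2 thr2.R0=2

outcome vector order: (thr1.R0,thr1.R1,thr2.R0)
|TSO outcomes| = 8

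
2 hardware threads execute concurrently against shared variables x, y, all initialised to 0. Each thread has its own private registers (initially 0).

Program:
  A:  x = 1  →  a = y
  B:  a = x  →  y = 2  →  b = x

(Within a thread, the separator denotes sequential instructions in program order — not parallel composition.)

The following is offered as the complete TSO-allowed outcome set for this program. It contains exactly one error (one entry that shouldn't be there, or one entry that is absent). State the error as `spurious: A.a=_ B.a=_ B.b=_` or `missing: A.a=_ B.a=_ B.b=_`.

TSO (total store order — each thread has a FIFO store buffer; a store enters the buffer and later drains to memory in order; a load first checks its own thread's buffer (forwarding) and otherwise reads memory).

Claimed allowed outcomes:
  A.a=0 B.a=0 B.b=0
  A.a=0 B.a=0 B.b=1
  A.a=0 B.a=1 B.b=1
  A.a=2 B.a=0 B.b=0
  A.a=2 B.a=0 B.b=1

missing: A.a=2 B.a=1 B.b=1

outcome vector order: (A.a,B.a,B.b)
TSO (6): 000, 001, 011, 200, 201, 211
TSO∖claimed = {211}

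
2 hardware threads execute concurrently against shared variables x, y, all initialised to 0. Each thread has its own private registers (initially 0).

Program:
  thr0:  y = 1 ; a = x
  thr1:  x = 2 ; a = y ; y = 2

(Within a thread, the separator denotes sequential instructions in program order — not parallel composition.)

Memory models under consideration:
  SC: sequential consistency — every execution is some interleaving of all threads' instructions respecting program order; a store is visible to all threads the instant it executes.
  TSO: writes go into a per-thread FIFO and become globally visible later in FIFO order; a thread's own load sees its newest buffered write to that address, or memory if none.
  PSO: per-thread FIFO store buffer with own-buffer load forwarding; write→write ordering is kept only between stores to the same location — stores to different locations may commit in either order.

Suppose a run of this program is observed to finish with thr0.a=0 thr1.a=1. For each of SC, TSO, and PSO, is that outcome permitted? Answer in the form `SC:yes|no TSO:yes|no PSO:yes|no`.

SC:yes TSO:yes PSO:yes

outcome vector order: (thr0.a,thr1.a)
under SC → 0/1, 2/0, 2/1
under TSO → 0/0, 0/1, 2/0, 2/1
under PSO → 0/0, 0/1, 2/0, 2/1
target 0/1 ∈ {SC,TSO,PSO}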